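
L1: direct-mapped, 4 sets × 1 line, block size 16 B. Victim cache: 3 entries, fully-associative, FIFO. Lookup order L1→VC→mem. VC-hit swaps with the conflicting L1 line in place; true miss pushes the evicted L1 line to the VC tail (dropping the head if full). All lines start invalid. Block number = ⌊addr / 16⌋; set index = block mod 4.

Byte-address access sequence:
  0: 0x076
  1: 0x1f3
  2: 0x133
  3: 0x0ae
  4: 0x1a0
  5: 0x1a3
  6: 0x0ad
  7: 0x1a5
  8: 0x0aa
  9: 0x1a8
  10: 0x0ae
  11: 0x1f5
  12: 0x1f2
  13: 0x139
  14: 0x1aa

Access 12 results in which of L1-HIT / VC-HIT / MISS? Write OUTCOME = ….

OUTCOME = L1-HIT

0: 0x76 (blk 7, set 3) → MISS  vc=[]
1: 0x1f3 (blk 31, set 3) → MISS  vc=[7]
2: 0x133 (blk 19, set 3) → MISS  vc=[7, 31]
3: 0xae (blk 10, set 2) → MISS  vc=[7, 31]
4: 0x1a0 (blk 26, set 2) → MISS  vc=[7, 31, 10]
5: 0x1a3 (blk 26, set 2) → L1-HIT  vc=[7, 31, 10]
6: 0xad (blk 10, set 2) → VC-HIT  vc=[7, 31, 26]
7: 0x1a5 (blk 26, set 2) → VC-HIT  vc=[7, 31, 10]
8: 0xaa (blk 10, set 2) → VC-HIT  vc=[7, 31, 26]
9: 0x1a8 (blk 26, set 2) → VC-HIT  vc=[7, 31, 10]
10: 0xae (blk 10, set 2) → VC-HIT  vc=[7, 31, 26]
11: 0x1f5 (blk 31, set 3) → VC-HIT  vc=[7, 19, 26]
12: 0x1f2 (blk 31, set 3) → L1-HIT  vc=[7, 19, 26]
13: 0x139 (blk 19, set 3) → VC-HIT  vc=[7, 31, 26]
14: 0x1aa (blk 26, set 2) → VC-HIT  vc=[7, 31, 10]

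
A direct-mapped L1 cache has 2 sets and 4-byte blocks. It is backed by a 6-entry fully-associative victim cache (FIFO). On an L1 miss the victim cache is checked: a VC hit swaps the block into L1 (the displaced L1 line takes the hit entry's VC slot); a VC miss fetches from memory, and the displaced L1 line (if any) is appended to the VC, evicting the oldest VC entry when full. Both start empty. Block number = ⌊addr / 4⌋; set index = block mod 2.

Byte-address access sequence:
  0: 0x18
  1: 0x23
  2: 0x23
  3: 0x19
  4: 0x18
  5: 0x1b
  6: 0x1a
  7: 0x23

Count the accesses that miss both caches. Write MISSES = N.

#0 0x18→b6/s0 MISS; vc=[]
#1 0x23→b8/s0 MISS; vc=[6]
#2 0x23→b8/s0 L1-HIT; vc=[6]
#3 0x19→b6/s0 VC-HIT; vc=[8]
#4 0x18→b6/s0 L1-HIT; vc=[8]
#5 0x1b→b6/s0 L1-HIT; vc=[8]
#6 0x1a→b6/s0 L1-HIT; vc=[8]
#7 0x23→b8/s0 VC-HIT; vc=[6]

MISSES = 2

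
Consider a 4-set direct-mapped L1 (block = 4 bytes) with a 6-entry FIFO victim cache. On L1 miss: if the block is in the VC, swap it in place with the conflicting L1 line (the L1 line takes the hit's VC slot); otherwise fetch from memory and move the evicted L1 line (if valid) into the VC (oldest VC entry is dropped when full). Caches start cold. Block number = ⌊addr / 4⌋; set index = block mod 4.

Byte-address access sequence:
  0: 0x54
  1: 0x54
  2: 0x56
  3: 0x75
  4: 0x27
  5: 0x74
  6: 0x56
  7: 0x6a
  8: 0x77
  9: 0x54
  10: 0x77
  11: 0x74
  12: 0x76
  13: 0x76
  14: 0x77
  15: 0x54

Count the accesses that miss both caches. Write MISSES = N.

MISSES = 4

#0 0x54→b21/s1 MISS; vc=[]
#1 0x54→b21/s1 L1-HIT; vc=[]
#2 0x56→b21/s1 L1-HIT; vc=[]
#3 0x75→b29/s1 MISS; vc=[21]
#4 0x27→b9/s1 MISS; vc=[21,29]
#5 0x74→b29/s1 VC-HIT; vc=[21,9]
#6 0x56→b21/s1 VC-HIT; vc=[29,9]
#7 0x6a→b26/s2 MISS; vc=[29,9]
#8 0x77→b29/s1 VC-HIT; vc=[21,9]
#9 0x54→b21/s1 VC-HIT; vc=[29,9]
#10 0x77→b29/s1 VC-HIT; vc=[21,9]
#11 0x74→b29/s1 L1-HIT; vc=[21,9]
#12 0x76→b29/s1 L1-HIT; vc=[21,9]
#13 0x76→b29/s1 L1-HIT; vc=[21,9]
#14 0x77→b29/s1 L1-HIT; vc=[21,9]
#15 0x54→b21/s1 VC-HIT; vc=[29,9]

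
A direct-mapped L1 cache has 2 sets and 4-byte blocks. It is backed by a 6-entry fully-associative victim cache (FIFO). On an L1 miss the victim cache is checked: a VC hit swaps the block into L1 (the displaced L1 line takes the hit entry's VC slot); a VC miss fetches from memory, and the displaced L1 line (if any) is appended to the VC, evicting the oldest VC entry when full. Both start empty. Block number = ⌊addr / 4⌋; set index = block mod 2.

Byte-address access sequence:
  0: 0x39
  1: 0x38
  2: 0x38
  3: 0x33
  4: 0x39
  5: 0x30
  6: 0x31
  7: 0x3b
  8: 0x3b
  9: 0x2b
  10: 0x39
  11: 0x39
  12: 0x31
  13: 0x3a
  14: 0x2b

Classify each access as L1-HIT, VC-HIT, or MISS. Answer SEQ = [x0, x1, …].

  [0] addr=0x39 blk=14 s=0: MISS | VC []
  [1] addr=0x38 blk=14 s=0: L1-HIT | VC []
  [2] addr=0x38 blk=14 s=0: L1-HIT | VC []
  [3] addr=0x33 blk=12 s=0: MISS | VC [14]
  [4] addr=0x39 blk=14 s=0: VC-HIT | VC [12]
  [5] addr=0x30 blk=12 s=0: VC-HIT | VC [14]
  [6] addr=0x31 blk=12 s=0: L1-HIT | VC [14]
  [7] addr=0x3b blk=14 s=0: VC-HIT | VC [12]
  [8] addr=0x3b blk=14 s=0: L1-HIT | VC [12]
  [9] addr=0x2b blk=10 s=0: MISS | VC [12, 14]
  [10] addr=0x39 blk=14 s=0: VC-HIT | VC [12, 10]
  [11] addr=0x39 blk=14 s=0: L1-HIT | VC [12, 10]
  [12] addr=0x31 blk=12 s=0: VC-HIT | VC [14, 10]
  [13] addr=0x3a blk=14 s=0: VC-HIT | VC [12, 10]
  [14] addr=0x2b blk=10 s=0: VC-HIT | VC [12, 14]

SEQ = [MISS, L1-HIT, L1-HIT, MISS, VC-HIT, VC-HIT, L1-HIT, VC-HIT, L1-HIT, MISS, VC-HIT, L1-HIT, VC-HIT, VC-HIT, VC-HIT]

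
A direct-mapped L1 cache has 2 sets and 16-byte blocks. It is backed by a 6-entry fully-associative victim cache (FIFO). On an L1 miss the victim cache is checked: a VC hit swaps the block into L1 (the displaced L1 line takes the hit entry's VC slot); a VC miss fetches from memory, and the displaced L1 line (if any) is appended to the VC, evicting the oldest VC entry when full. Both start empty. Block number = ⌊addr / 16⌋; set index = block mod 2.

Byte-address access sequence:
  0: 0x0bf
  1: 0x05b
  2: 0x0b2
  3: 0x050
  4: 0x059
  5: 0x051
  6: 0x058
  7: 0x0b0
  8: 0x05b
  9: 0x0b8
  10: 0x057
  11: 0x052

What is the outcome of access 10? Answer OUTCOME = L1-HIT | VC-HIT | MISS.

0: 0xbf (blk 11, set 1) → MISS  vc=[]
1: 0x5b (blk 5, set 1) → MISS  vc=[11]
2: 0xb2 (blk 11, set 1) → VC-HIT  vc=[5]
3: 0x50 (blk 5, set 1) → VC-HIT  vc=[11]
4: 0x59 (blk 5, set 1) → L1-HIT  vc=[11]
5: 0x51 (blk 5, set 1) → L1-HIT  vc=[11]
6: 0x58 (blk 5, set 1) → L1-HIT  vc=[11]
7: 0xb0 (blk 11, set 1) → VC-HIT  vc=[5]
8: 0x5b (blk 5, set 1) → VC-HIT  vc=[11]
9: 0xb8 (blk 11, set 1) → VC-HIT  vc=[5]
10: 0x57 (blk 5, set 1) → VC-HIT  vc=[11]
11: 0x52 (blk 5, set 1) → L1-HIT  vc=[11]

OUTCOME = VC-HIT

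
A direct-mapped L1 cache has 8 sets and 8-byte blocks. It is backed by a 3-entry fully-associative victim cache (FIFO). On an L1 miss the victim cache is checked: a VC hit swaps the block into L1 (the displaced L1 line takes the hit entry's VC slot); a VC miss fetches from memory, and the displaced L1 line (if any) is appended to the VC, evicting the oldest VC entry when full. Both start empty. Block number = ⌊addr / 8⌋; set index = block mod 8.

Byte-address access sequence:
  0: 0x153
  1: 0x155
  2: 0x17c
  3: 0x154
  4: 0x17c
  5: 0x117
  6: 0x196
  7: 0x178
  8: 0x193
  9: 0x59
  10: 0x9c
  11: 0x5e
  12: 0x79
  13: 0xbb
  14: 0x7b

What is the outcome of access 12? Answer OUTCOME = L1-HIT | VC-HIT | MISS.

OUTCOME = MISS

0: 0x153 (blk 42, set 2) → MISS  vc=[]
1: 0x155 (blk 42, set 2) → L1-HIT  vc=[]
2: 0x17c (blk 47, set 7) → MISS  vc=[]
3: 0x154 (blk 42, set 2) → L1-HIT  vc=[]
4: 0x17c (blk 47, set 7) → L1-HIT  vc=[]
5: 0x117 (blk 34, set 2) → MISS  vc=[42]
6: 0x196 (blk 50, set 2) → MISS  vc=[42, 34]
7: 0x178 (blk 47, set 7) → L1-HIT  vc=[42, 34]
8: 0x193 (blk 50, set 2) → L1-HIT  vc=[42, 34]
9: 0x59 (blk 11, set 3) → MISS  vc=[42, 34]
10: 0x9c (blk 19, set 3) → MISS  vc=[42, 34, 11]
11: 0x5e (blk 11, set 3) → VC-HIT  vc=[42, 34, 19]
12: 0x79 (blk 15, set 7) → MISS  vc=[34, 19, 47]
13: 0xbb (blk 23, set 7) → MISS  vc=[19, 47, 15]
14: 0x7b (blk 15, set 7) → VC-HIT  vc=[19, 47, 23]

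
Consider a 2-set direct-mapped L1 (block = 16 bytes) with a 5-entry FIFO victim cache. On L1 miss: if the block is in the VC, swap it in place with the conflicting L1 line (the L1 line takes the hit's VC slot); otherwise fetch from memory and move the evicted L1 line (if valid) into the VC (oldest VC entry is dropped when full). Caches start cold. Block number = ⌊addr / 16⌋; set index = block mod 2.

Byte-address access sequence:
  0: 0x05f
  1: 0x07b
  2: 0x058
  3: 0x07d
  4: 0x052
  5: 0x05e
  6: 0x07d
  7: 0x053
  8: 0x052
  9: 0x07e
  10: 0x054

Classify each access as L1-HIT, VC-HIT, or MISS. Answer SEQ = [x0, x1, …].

SEQ = [MISS, MISS, VC-HIT, VC-HIT, VC-HIT, L1-HIT, VC-HIT, VC-HIT, L1-HIT, VC-HIT, VC-HIT]

  [0] addr=0x5f blk=5 s=1: MISS | VC []
  [1] addr=0x7b blk=7 s=1: MISS | VC [5]
  [2] addr=0x58 blk=5 s=1: VC-HIT | VC [7]
  [3] addr=0x7d blk=7 s=1: VC-HIT | VC [5]
  [4] addr=0x52 blk=5 s=1: VC-HIT | VC [7]
  [5] addr=0x5e blk=5 s=1: L1-HIT | VC [7]
  [6] addr=0x7d blk=7 s=1: VC-HIT | VC [5]
  [7] addr=0x53 blk=5 s=1: VC-HIT | VC [7]
  [8] addr=0x52 blk=5 s=1: L1-HIT | VC [7]
  [9] addr=0x7e blk=7 s=1: VC-HIT | VC [5]
  [10] addr=0x54 blk=5 s=1: VC-HIT | VC [7]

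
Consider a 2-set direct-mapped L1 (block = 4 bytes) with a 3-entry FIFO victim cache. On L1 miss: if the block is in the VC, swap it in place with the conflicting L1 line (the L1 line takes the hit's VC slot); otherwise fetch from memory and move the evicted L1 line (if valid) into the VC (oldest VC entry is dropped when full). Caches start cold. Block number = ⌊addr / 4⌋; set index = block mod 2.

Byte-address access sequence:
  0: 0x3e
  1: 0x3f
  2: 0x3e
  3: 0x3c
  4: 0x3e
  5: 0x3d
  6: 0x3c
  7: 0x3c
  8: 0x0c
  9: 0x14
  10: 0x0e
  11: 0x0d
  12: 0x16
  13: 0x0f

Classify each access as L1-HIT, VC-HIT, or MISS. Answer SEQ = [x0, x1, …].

  [0] addr=0x3e blk=15 s=1: MISS | VC []
  [1] addr=0x3f blk=15 s=1: L1-HIT | VC []
  [2] addr=0x3e blk=15 s=1: L1-HIT | VC []
  [3] addr=0x3c blk=15 s=1: L1-HIT | VC []
  [4] addr=0x3e blk=15 s=1: L1-HIT | VC []
  [5] addr=0x3d blk=15 s=1: L1-HIT | VC []
  [6] addr=0x3c blk=15 s=1: L1-HIT | VC []
  [7] addr=0x3c blk=15 s=1: L1-HIT | VC []
  [8] addr=0xc blk=3 s=1: MISS | VC [15]
  [9] addr=0x14 blk=5 s=1: MISS | VC [15, 3]
  [10] addr=0xe blk=3 s=1: VC-HIT | VC [15, 5]
  [11] addr=0xd blk=3 s=1: L1-HIT | VC [15, 5]
  [12] addr=0x16 blk=5 s=1: VC-HIT | VC [15, 3]
  [13] addr=0xf blk=3 s=1: VC-HIT | VC [15, 5]

SEQ = [MISS, L1-HIT, L1-HIT, L1-HIT, L1-HIT, L1-HIT, L1-HIT, L1-HIT, MISS, MISS, VC-HIT, L1-HIT, VC-HIT, VC-HIT]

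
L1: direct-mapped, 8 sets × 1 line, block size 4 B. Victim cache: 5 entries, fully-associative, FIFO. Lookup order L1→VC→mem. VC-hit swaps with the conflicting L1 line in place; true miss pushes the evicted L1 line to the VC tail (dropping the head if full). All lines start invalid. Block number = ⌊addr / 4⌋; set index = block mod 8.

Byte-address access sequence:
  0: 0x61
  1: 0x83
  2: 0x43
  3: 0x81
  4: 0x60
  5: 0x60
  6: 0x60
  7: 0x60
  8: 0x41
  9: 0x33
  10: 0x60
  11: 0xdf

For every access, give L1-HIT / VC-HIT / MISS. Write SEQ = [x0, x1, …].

#0 0x61→b24/s0 MISS; vc=[]
#1 0x83→b32/s0 MISS; vc=[24]
#2 0x43→b16/s0 MISS; vc=[24,32]
#3 0x81→b32/s0 VC-HIT; vc=[24,16]
#4 0x60→b24/s0 VC-HIT; vc=[32,16]
#5 0x60→b24/s0 L1-HIT; vc=[32,16]
#6 0x60→b24/s0 L1-HIT; vc=[32,16]
#7 0x60→b24/s0 L1-HIT; vc=[32,16]
#8 0x41→b16/s0 VC-HIT; vc=[32,24]
#9 0x33→b12/s4 MISS; vc=[32,24]
#10 0x60→b24/s0 VC-HIT; vc=[32,16]
#11 0xdf→b55/s7 MISS; vc=[32,16]

SEQ = [MISS, MISS, MISS, VC-HIT, VC-HIT, L1-HIT, L1-HIT, L1-HIT, VC-HIT, MISS, VC-HIT, MISS]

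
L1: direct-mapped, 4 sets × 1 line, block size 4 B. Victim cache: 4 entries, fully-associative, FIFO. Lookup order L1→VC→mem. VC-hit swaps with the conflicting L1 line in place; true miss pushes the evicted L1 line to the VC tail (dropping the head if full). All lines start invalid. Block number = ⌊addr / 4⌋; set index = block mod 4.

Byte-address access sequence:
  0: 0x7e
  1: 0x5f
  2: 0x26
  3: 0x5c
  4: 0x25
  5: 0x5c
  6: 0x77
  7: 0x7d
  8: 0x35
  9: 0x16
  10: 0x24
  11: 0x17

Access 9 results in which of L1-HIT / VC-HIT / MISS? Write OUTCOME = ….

  [0] addr=0x7e blk=31 s=3: MISS | VC []
  [1] addr=0x5f blk=23 s=3: MISS | VC [31]
  [2] addr=0x26 blk=9 s=1: MISS | VC [31]
  [3] addr=0x5c blk=23 s=3: L1-HIT | VC [31]
  [4] addr=0x25 blk=9 s=1: L1-HIT | VC [31]
  [5] addr=0x5c blk=23 s=3: L1-HIT | VC [31]
  [6] addr=0x77 blk=29 s=1: MISS | VC [31, 9]
  [7] addr=0x7d blk=31 s=3: VC-HIT | VC [23, 9]
  [8] addr=0x35 blk=13 s=1: MISS | VC [23, 9, 29]
  [9] addr=0x16 blk=5 s=1: MISS | VC [23, 9, 29, 13]
  [10] addr=0x24 blk=9 s=1: VC-HIT | VC [23, 5, 29, 13]
  [11] addr=0x17 blk=5 s=1: VC-HIT | VC [23, 9, 29, 13]

OUTCOME = MISS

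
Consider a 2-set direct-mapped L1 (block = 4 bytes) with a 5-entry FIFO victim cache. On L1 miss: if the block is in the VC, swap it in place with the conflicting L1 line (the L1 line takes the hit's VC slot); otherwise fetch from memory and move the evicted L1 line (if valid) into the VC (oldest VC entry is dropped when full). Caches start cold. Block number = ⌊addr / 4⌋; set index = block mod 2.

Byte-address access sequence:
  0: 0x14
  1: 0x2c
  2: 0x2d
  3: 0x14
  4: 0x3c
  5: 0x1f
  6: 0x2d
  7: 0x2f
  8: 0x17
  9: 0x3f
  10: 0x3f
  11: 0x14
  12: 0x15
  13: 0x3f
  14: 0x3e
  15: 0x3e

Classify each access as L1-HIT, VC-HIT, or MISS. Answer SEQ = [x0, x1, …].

  [0] addr=0x14 blk=5 s=1: MISS | VC []
  [1] addr=0x2c blk=11 s=1: MISS | VC [5]
  [2] addr=0x2d blk=11 s=1: L1-HIT | VC [5]
  [3] addr=0x14 blk=5 s=1: VC-HIT | VC [11]
  [4] addr=0x3c blk=15 s=1: MISS | VC [11, 5]
  [5] addr=0x1f blk=7 s=1: MISS | VC [11, 5, 15]
  [6] addr=0x2d blk=11 s=1: VC-HIT | VC [7, 5, 15]
  [7] addr=0x2f blk=11 s=1: L1-HIT | VC [7, 5, 15]
  [8] addr=0x17 blk=5 s=1: VC-HIT | VC [7, 11, 15]
  [9] addr=0x3f blk=15 s=1: VC-HIT | VC [7, 11, 5]
  [10] addr=0x3f blk=15 s=1: L1-HIT | VC [7, 11, 5]
  [11] addr=0x14 blk=5 s=1: VC-HIT | VC [7, 11, 15]
  [12] addr=0x15 blk=5 s=1: L1-HIT | VC [7, 11, 15]
  [13] addr=0x3f blk=15 s=1: VC-HIT | VC [7, 11, 5]
  [14] addr=0x3e blk=15 s=1: L1-HIT | VC [7, 11, 5]
  [15] addr=0x3e blk=15 s=1: L1-HIT | VC [7, 11, 5]

SEQ = [MISS, MISS, L1-HIT, VC-HIT, MISS, MISS, VC-HIT, L1-HIT, VC-HIT, VC-HIT, L1-HIT, VC-HIT, L1-HIT, VC-HIT, L1-HIT, L1-HIT]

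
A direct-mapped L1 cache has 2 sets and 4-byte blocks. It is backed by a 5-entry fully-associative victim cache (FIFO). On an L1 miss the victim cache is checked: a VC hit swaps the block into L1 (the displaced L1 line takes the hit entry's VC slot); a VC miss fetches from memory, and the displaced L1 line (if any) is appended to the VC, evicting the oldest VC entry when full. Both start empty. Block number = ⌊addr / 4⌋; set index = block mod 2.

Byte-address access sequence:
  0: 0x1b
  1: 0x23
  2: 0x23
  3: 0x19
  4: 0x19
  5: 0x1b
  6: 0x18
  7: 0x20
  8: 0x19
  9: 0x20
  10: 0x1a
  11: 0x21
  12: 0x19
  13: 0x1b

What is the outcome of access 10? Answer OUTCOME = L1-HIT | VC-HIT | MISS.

  [0] addr=0x1b blk=6 s=0: MISS | VC []
  [1] addr=0x23 blk=8 s=0: MISS | VC [6]
  [2] addr=0x23 blk=8 s=0: L1-HIT | VC [6]
  [3] addr=0x19 blk=6 s=0: VC-HIT | VC [8]
  [4] addr=0x19 blk=6 s=0: L1-HIT | VC [8]
  [5] addr=0x1b blk=6 s=0: L1-HIT | VC [8]
  [6] addr=0x18 blk=6 s=0: L1-HIT | VC [8]
  [7] addr=0x20 blk=8 s=0: VC-HIT | VC [6]
  [8] addr=0x19 blk=6 s=0: VC-HIT | VC [8]
  [9] addr=0x20 blk=8 s=0: VC-HIT | VC [6]
  [10] addr=0x1a blk=6 s=0: VC-HIT | VC [8]
  [11] addr=0x21 blk=8 s=0: VC-HIT | VC [6]
  [12] addr=0x19 blk=6 s=0: VC-HIT | VC [8]
  [13] addr=0x1b blk=6 s=0: L1-HIT | VC [8]

OUTCOME = VC-HIT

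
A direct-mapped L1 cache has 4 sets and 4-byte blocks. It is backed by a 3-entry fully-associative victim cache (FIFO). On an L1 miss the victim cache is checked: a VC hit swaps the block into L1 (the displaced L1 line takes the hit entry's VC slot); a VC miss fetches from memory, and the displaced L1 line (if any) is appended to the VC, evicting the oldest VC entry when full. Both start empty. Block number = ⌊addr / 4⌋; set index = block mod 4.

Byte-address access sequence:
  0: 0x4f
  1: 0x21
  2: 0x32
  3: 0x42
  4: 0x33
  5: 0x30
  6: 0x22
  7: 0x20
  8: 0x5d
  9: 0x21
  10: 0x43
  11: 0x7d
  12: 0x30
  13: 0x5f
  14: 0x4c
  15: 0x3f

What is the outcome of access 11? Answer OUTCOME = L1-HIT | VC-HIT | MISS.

0: 0x4f (blk 19, set 3) → MISS  vc=[]
1: 0x21 (blk 8, set 0) → MISS  vc=[]
2: 0x32 (blk 12, set 0) → MISS  vc=[8]
3: 0x42 (blk 16, set 0) → MISS  vc=[8, 12]
4: 0x33 (blk 12, set 0) → VC-HIT  vc=[8, 16]
5: 0x30 (blk 12, set 0) → L1-HIT  vc=[8, 16]
6: 0x22 (blk 8, set 0) → VC-HIT  vc=[12, 16]
7: 0x20 (blk 8, set 0) → L1-HIT  vc=[12, 16]
8: 0x5d (blk 23, set 3) → MISS  vc=[12, 16, 19]
9: 0x21 (blk 8, set 0) → L1-HIT  vc=[12, 16, 19]
10: 0x43 (blk 16, set 0) → VC-HIT  vc=[12, 8, 19]
11: 0x7d (blk 31, set 3) → MISS  vc=[8, 19, 23]
12: 0x30 (blk 12, set 0) → MISS  vc=[19, 23, 16]
13: 0x5f (blk 23, set 3) → VC-HIT  vc=[19, 31, 16]
14: 0x4c (blk 19, set 3) → VC-HIT  vc=[23, 31, 16]
15: 0x3f (blk 15, set 3) → MISS  vc=[31, 16, 19]

OUTCOME = MISS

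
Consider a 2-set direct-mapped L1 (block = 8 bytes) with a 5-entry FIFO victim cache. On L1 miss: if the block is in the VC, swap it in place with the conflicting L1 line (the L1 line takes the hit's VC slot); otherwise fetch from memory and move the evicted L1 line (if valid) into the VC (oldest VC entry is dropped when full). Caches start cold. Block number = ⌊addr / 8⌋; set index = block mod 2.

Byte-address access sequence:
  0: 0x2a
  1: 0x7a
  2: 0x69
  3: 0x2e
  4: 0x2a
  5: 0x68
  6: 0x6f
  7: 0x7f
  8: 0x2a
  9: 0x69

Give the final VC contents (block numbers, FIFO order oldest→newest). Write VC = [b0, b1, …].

VC = [15, 5]

#0 0x2a→b5/s1 MISS; vc=[]
#1 0x7a→b15/s1 MISS; vc=[5]
#2 0x69→b13/s1 MISS; vc=[5,15]
#3 0x2e→b5/s1 VC-HIT; vc=[13,15]
#4 0x2a→b5/s1 L1-HIT; vc=[13,15]
#5 0x68→b13/s1 VC-HIT; vc=[5,15]
#6 0x6f→b13/s1 L1-HIT; vc=[5,15]
#7 0x7f→b15/s1 VC-HIT; vc=[5,13]
#8 0x2a→b5/s1 VC-HIT; vc=[15,13]
#9 0x69→b13/s1 VC-HIT; vc=[15,5]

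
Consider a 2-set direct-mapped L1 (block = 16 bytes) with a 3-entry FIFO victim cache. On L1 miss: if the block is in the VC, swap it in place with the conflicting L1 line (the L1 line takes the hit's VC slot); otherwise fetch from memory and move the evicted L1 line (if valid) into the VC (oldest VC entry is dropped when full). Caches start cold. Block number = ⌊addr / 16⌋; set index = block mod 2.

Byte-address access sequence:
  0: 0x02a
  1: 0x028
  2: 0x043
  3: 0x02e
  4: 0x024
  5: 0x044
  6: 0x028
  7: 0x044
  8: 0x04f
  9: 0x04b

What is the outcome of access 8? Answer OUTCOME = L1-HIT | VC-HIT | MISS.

OUTCOME = L1-HIT

  [0] addr=0x2a blk=2 s=0: MISS | VC []
  [1] addr=0x28 blk=2 s=0: L1-HIT | VC []
  [2] addr=0x43 blk=4 s=0: MISS | VC [2]
  [3] addr=0x2e blk=2 s=0: VC-HIT | VC [4]
  [4] addr=0x24 blk=2 s=0: L1-HIT | VC [4]
  [5] addr=0x44 blk=4 s=0: VC-HIT | VC [2]
  [6] addr=0x28 blk=2 s=0: VC-HIT | VC [4]
  [7] addr=0x44 blk=4 s=0: VC-HIT | VC [2]
  [8] addr=0x4f blk=4 s=0: L1-HIT | VC [2]
  [9] addr=0x4b blk=4 s=0: L1-HIT | VC [2]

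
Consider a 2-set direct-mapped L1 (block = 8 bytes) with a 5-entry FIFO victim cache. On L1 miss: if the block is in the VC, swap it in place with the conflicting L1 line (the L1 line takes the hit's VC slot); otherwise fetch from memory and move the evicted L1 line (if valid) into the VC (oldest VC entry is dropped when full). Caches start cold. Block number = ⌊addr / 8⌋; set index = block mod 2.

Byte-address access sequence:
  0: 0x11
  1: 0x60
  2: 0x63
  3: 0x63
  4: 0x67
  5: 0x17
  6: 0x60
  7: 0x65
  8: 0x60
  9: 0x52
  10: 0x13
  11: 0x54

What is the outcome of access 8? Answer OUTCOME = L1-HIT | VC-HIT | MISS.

OUTCOME = L1-HIT

  [0] addr=0x11 blk=2 s=0: MISS | VC []
  [1] addr=0x60 blk=12 s=0: MISS | VC [2]
  [2] addr=0x63 blk=12 s=0: L1-HIT | VC [2]
  [3] addr=0x63 blk=12 s=0: L1-HIT | VC [2]
  [4] addr=0x67 blk=12 s=0: L1-HIT | VC [2]
  [5] addr=0x17 blk=2 s=0: VC-HIT | VC [12]
  [6] addr=0x60 blk=12 s=0: VC-HIT | VC [2]
  [7] addr=0x65 blk=12 s=0: L1-HIT | VC [2]
  [8] addr=0x60 blk=12 s=0: L1-HIT | VC [2]
  [9] addr=0x52 blk=10 s=0: MISS | VC [2, 12]
  [10] addr=0x13 blk=2 s=0: VC-HIT | VC [10, 12]
  [11] addr=0x54 blk=10 s=0: VC-HIT | VC [2, 12]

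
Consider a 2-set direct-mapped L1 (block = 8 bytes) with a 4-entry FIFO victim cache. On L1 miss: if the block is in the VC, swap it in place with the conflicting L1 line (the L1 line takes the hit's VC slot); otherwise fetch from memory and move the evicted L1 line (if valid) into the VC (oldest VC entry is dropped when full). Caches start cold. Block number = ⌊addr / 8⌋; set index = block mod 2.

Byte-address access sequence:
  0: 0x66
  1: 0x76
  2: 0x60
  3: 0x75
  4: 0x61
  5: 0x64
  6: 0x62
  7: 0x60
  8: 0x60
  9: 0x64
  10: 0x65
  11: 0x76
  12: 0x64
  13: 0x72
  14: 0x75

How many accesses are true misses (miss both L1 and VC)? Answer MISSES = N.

  [0] addr=0x66 blk=12 s=0: MISS | VC []
  [1] addr=0x76 blk=14 s=0: MISS | VC [12]
  [2] addr=0x60 blk=12 s=0: VC-HIT | VC [14]
  [3] addr=0x75 blk=14 s=0: VC-HIT | VC [12]
  [4] addr=0x61 blk=12 s=0: VC-HIT | VC [14]
  [5] addr=0x64 blk=12 s=0: L1-HIT | VC [14]
  [6] addr=0x62 blk=12 s=0: L1-HIT | VC [14]
  [7] addr=0x60 blk=12 s=0: L1-HIT | VC [14]
  [8] addr=0x60 blk=12 s=0: L1-HIT | VC [14]
  [9] addr=0x64 blk=12 s=0: L1-HIT | VC [14]
  [10] addr=0x65 blk=12 s=0: L1-HIT | VC [14]
  [11] addr=0x76 blk=14 s=0: VC-HIT | VC [12]
  [12] addr=0x64 blk=12 s=0: VC-HIT | VC [14]
  [13] addr=0x72 blk=14 s=0: VC-HIT | VC [12]
  [14] addr=0x75 blk=14 s=0: L1-HIT | VC [12]

MISSES = 2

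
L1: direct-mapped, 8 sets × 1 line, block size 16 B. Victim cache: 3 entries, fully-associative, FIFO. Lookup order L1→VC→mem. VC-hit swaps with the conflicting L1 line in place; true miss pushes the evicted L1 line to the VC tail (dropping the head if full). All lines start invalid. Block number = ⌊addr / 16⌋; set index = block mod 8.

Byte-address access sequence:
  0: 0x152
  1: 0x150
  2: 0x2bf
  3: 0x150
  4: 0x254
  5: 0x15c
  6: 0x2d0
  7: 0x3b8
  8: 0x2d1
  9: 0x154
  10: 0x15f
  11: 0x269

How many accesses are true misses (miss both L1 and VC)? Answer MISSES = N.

MISSES = 6

0: 0x152 (blk 21, set 5) → MISS  vc=[]
1: 0x150 (blk 21, set 5) → L1-HIT  vc=[]
2: 0x2bf (blk 43, set 3) → MISS  vc=[]
3: 0x150 (blk 21, set 5) → L1-HIT  vc=[]
4: 0x254 (blk 37, set 5) → MISS  vc=[21]
5: 0x15c (blk 21, set 5) → VC-HIT  vc=[37]
6: 0x2d0 (blk 45, set 5) → MISS  vc=[37, 21]
7: 0x3b8 (blk 59, set 3) → MISS  vc=[37, 21, 43]
8: 0x2d1 (blk 45, set 5) → L1-HIT  vc=[37, 21, 43]
9: 0x154 (blk 21, set 5) → VC-HIT  vc=[37, 45, 43]
10: 0x15f (blk 21, set 5) → L1-HIT  vc=[37, 45, 43]
11: 0x269 (blk 38, set 6) → MISS  vc=[37, 45, 43]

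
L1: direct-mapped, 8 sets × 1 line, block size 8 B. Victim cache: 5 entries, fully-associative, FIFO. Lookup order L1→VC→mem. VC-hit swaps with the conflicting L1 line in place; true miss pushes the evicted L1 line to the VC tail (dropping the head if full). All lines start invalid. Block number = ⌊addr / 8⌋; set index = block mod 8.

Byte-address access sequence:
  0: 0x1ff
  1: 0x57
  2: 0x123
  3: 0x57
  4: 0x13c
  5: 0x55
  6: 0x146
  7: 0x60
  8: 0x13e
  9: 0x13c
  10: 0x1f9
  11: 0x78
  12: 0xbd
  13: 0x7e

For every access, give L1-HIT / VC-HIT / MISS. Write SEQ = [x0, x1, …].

SEQ = [MISS, MISS, MISS, L1-HIT, MISS, L1-HIT, MISS, MISS, L1-HIT, L1-HIT, VC-HIT, MISS, MISS, VC-HIT]

  [0] addr=0x1ff blk=63 s=7: MISS | VC []
  [1] addr=0x57 blk=10 s=2: MISS | VC []
  [2] addr=0x123 blk=36 s=4: MISS | VC []
  [3] addr=0x57 blk=10 s=2: L1-HIT | VC []
  [4] addr=0x13c blk=39 s=7: MISS | VC [63]
  [5] addr=0x55 blk=10 s=2: L1-HIT | VC [63]
  [6] addr=0x146 blk=40 s=0: MISS | VC [63]
  [7] addr=0x60 blk=12 s=4: MISS | VC [63, 36]
  [8] addr=0x13e blk=39 s=7: L1-HIT | VC [63, 36]
  [9] addr=0x13c blk=39 s=7: L1-HIT | VC [63, 36]
  [10] addr=0x1f9 blk=63 s=7: VC-HIT | VC [39, 36]
  [11] addr=0x78 blk=15 s=7: MISS | VC [39, 36, 63]
  [12] addr=0xbd blk=23 s=7: MISS | VC [39, 36, 63, 15]
  [13] addr=0x7e blk=15 s=7: VC-HIT | VC [39, 36, 63, 23]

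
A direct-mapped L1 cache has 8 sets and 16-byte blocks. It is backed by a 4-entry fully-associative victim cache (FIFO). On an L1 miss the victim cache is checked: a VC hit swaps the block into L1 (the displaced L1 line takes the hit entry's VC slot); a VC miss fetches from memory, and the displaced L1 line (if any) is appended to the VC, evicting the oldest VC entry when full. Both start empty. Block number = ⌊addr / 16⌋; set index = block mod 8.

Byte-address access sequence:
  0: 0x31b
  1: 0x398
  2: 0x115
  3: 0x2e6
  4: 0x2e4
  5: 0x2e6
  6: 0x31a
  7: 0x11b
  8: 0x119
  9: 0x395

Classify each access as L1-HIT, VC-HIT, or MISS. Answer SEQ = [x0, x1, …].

SEQ = [MISS, MISS, MISS, MISS, L1-HIT, L1-HIT, VC-HIT, VC-HIT, L1-HIT, VC-HIT]

0: 0x31b (blk 49, set 1) → MISS  vc=[]
1: 0x398 (blk 57, set 1) → MISS  vc=[49]
2: 0x115 (blk 17, set 1) → MISS  vc=[49, 57]
3: 0x2e6 (blk 46, set 6) → MISS  vc=[49, 57]
4: 0x2e4 (blk 46, set 6) → L1-HIT  vc=[49, 57]
5: 0x2e6 (blk 46, set 6) → L1-HIT  vc=[49, 57]
6: 0x31a (blk 49, set 1) → VC-HIT  vc=[17, 57]
7: 0x11b (blk 17, set 1) → VC-HIT  vc=[49, 57]
8: 0x119 (blk 17, set 1) → L1-HIT  vc=[49, 57]
9: 0x395 (blk 57, set 1) → VC-HIT  vc=[49, 17]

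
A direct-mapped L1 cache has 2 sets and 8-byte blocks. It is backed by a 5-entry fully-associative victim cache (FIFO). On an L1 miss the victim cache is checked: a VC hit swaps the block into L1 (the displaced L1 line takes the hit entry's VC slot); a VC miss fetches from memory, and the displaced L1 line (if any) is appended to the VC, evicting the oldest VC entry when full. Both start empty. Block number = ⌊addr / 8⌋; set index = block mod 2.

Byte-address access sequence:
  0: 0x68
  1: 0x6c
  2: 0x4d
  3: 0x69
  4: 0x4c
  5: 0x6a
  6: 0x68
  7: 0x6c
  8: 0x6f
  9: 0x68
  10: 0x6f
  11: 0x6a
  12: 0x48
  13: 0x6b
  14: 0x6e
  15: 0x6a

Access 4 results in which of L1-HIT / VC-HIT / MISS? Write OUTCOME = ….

  [0] addr=0x68 blk=13 s=1: MISS | VC []
  [1] addr=0x6c blk=13 s=1: L1-HIT | VC []
  [2] addr=0x4d blk=9 s=1: MISS | VC [13]
  [3] addr=0x69 blk=13 s=1: VC-HIT | VC [9]
  [4] addr=0x4c blk=9 s=1: VC-HIT | VC [13]
  [5] addr=0x6a blk=13 s=1: VC-HIT | VC [9]
  [6] addr=0x68 blk=13 s=1: L1-HIT | VC [9]
  [7] addr=0x6c blk=13 s=1: L1-HIT | VC [9]
  [8] addr=0x6f blk=13 s=1: L1-HIT | VC [9]
  [9] addr=0x68 blk=13 s=1: L1-HIT | VC [9]
  [10] addr=0x6f blk=13 s=1: L1-HIT | VC [9]
  [11] addr=0x6a blk=13 s=1: L1-HIT | VC [9]
  [12] addr=0x48 blk=9 s=1: VC-HIT | VC [13]
  [13] addr=0x6b blk=13 s=1: VC-HIT | VC [9]
  [14] addr=0x6e blk=13 s=1: L1-HIT | VC [9]
  [15] addr=0x6a blk=13 s=1: L1-HIT | VC [9]

OUTCOME = VC-HIT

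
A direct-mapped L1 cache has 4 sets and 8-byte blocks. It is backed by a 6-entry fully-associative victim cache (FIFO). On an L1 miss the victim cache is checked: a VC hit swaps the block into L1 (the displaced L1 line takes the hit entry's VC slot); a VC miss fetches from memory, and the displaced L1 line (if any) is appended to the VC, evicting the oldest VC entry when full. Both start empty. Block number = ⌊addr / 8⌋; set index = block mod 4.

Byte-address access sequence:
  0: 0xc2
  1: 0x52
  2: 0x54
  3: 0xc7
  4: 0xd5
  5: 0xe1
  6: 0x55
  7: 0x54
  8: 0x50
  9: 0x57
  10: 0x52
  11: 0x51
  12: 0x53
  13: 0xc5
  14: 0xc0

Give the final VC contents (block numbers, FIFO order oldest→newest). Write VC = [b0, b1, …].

#0 0xc2→b24/s0 MISS; vc=[]
#1 0x52→b10/s2 MISS; vc=[]
#2 0x54→b10/s2 L1-HIT; vc=[]
#3 0xc7→b24/s0 L1-HIT; vc=[]
#4 0xd5→b26/s2 MISS; vc=[10]
#5 0xe1→b28/s0 MISS; vc=[10,24]
#6 0x55→b10/s2 VC-HIT; vc=[26,24]
#7 0x54→b10/s2 L1-HIT; vc=[26,24]
#8 0x50→b10/s2 L1-HIT; vc=[26,24]
#9 0x57→b10/s2 L1-HIT; vc=[26,24]
#10 0x52→b10/s2 L1-HIT; vc=[26,24]
#11 0x51→b10/s2 L1-HIT; vc=[26,24]
#12 0x53→b10/s2 L1-HIT; vc=[26,24]
#13 0xc5→b24/s0 VC-HIT; vc=[26,28]
#14 0xc0→b24/s0 L1-HIT; vc=[26,28]

VC = [26, 28]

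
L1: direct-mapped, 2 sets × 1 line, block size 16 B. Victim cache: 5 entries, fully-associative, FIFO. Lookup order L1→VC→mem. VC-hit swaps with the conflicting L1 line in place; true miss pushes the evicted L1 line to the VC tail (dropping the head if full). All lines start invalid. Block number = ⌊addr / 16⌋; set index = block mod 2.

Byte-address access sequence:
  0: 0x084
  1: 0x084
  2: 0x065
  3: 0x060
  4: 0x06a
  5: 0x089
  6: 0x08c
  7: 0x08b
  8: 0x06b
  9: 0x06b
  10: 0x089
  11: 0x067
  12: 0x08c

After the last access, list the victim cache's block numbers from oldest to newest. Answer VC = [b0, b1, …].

VC = [6]

#0 0x84→b8/s0 MISS; vc=[]
#1 0x84→b8/s0 L1-HIT; vc=[]
#2 0x65→b6/s0 MISS; vc=[8]
#3 0x60→b6/s0 L1-HIT; vc=[8]
#4 0x6a→b6/s0 L1-HIT; vc=[8]
#5 0x89→b8/s0 VC-HIT; vc=[6]
#6 0x8c→b8/s0 L1-HIT; vc=[6]
#7 0x8b→b8/s0 L1-HIT; vc=[6]
#8 0x6b→b6/s0 VC-HIT; vc=[8]
#9 0x6b→b6/s0 L1-HIT; vc=[8]
#10 0x89→b8/s0 VC-HIT; vc=[6]
#11 0x67→b6/s0 VC-HIT; vc=[8]
#12 0x8c→b8/s0 VC-HIT; vc=[6]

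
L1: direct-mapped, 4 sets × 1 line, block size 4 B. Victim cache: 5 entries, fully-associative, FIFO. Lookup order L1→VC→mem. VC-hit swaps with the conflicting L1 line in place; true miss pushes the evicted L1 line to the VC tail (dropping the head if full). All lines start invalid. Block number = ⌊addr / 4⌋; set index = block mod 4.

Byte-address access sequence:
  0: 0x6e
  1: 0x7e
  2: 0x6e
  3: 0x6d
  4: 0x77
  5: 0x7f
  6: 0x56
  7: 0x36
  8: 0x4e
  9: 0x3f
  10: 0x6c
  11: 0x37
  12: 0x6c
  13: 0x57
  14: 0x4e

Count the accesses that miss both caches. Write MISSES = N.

0: 0x6e (blk 27, set 3) → MISS  vc=[]
1: 0x7e (blk 31, set 3) → MISS  vc=[27]
2: 0x6e (blk 27, set 3) → VC-HIT  vc=[31]
3: 0x6d (blk 27, set 3) → L1-HIT  vc=[31]
4: 0x77 (blk 29, set 1) → MISS  vc=[31]
5: 0x7f (blk 31, set 3) → VC-HIT  vc=[27]
6: 0x56 (blk 21, set 1) → MISS  vc=[27, 29]
7: 0x36 (blk 13, set 1) → MISS  vc=[27, 29, 21]
8: 0x4e (blk 19, set 3) → MISS  vc=[27, 29, 21, 31]
9: 0x3f (blk 15, set 3) → MISS  vc=[27, 29, 21, 31, 19]
10: 0x6c (blk 27, set 3) → VC-HIT  vc=[15, 29, 21, 31, 19]
11: 0x37 (blk 13, set 1) → L1-HIT  vc=[15, 29, 21, 31, 19]
12: 0x6c (blk 27, set 3) → L1-HIT  vc=[15, 29, 21, 31, 19]
13: 0x57 (blk 21, set 1) → VC-HIT  vc=[15, 29, 13, 31, 19]
14: 0x4e (blk 19, set 3) → VC-HIT  vc=[15, 29, 13, 31, 27]

MISSES = 7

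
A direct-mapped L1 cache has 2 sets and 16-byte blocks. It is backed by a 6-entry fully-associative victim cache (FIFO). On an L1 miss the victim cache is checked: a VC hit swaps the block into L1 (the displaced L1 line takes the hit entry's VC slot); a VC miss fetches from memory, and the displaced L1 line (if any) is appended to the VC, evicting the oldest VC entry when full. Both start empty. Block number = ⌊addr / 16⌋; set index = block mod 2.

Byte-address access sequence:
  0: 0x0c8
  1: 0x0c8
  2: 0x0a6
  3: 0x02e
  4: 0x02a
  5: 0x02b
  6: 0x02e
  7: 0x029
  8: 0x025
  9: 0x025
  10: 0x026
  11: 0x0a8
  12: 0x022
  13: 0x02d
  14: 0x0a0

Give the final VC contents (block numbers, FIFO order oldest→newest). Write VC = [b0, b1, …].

  [0] addr=0xc8 blk=12 s=0: MISS | VC []
  [1] addr=0xc8 blk=12 s=0: L1-HIT | VC []
  [2] addr=0xa6 blk=10 s=0: MISS | VC [12]
  [3] addr=0x2e blk=2 s=0: MISS | VC [12, 10]
  [4] addr=0x2a blk=2 s=0: L1-HIT | VC [12, 10]
  [5] addr=0x2b blk=2 s=0: L1-HIT | VC [12, 10]
  [6] addr=0x2e blk=2 s=0: L1-HIT | VC [12, 10]
  [7] addr=0x29 blk=2 s=0: L1-HIT | VC [12, 10]
  [8] addr=0x25 blk=2 s=0: L1-HIT | VC [12, 10]
  [9] addr=0x25 blk=2 s=0: L1-HIT | VC [12, 10]
  [10] addr=0x26 blk=2 s=0: L1-HIT | VC [12, 10]
  [11] addr=0xa8 blk=10 s=0: VC-HIT | VC [12, 2]
  [12] addr=0x22 blk=2 s=0: VC-HIT | VC [12, 10]
  [13] addr=0x2d blk=2 s=0: L1-HIT | VC [12, 10]
  [14] addr=0xa0 blk=10 s=0: VC-HIT | VC [12, 2]

VC = [12, 2]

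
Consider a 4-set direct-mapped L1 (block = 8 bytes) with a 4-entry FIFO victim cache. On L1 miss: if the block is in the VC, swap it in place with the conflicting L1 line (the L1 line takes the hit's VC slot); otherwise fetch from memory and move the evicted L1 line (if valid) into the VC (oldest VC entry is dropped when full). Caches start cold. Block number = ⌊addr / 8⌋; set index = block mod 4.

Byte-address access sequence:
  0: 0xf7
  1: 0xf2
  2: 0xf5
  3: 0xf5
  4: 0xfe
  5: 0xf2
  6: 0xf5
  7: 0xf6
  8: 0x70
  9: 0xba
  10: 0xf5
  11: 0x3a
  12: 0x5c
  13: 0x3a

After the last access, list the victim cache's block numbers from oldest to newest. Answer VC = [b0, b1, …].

  [0] addr=0xf7 blk=30 s=2: MISS | VC []
  [1] addr=0xf2 blk=30 s=2: L1-HIT | VC []
  [2] addr=0xf5 blk=30 s=2: L1-HIT | VC []
  [3] addr=0xf5 blk=30 s=2: L1-HIT | VC []
  [4] addr=0xfe blk=31 s=3: MISS | VC []
  [5] addr=0xf2 blk=30 s=2: L1-HIT | VC []
  [6] addr=0xf5 blk=30 s=2: L1-HIT | VC []
  [7] addr=0xf6 blk=30 s=2: L1-HIT | VC []
  [8] addr=0x70 blk=14 s=2: MISS | VC [30]
  [9] addr=0xba blk=23 s=3: MISS | VC [30, 31]
  [10] addr=0xf5 blk=30 s=2: VC-HIT | VC [14, 31]
  [11] addr=0x3a blk=7 s=3: MISS | VC [14, 31, 23]
  [12] addr=0x5c blk=11 s=3: MISS | VC [14, 31, 23, 7]
  [13] addr=0x3a blk=7 s=3: VC-HIT | VC [14, 31, 23, 11]

VC = [14, 31, 23, 11]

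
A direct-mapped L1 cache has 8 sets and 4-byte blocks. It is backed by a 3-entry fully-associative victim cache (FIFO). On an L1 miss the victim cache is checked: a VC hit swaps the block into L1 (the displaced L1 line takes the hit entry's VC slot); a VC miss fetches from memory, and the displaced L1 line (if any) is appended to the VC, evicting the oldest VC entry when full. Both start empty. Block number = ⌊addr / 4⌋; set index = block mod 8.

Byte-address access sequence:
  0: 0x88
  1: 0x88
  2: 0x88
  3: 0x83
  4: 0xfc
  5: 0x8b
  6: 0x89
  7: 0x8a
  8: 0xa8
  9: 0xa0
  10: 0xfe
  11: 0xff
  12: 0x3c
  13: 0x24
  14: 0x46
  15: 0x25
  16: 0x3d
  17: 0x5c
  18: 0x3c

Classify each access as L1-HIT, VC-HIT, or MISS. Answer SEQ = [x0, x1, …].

SEQ = [MISS, L1-HIT, L1-HIT, MISS, MISS, L1-HIT, L1-HIT, L1-HIT, MISS, MISS, L1-HIT, L1-HIT, MISS, MISS, MISS, VC-HIT, L1-HIT, MISS, VC-HIT]

#0 0x88→b34/s2 MISS; vc=[]
#1 0x88→b34/s2 L1-HIT; vc=[]
#2 0x88→b34/s2 L1-HIT; vc=[]
#3 0x83→b32/s0 MISS; vc=[]
#4 0xfc→b63/s7 MISS; vc=[]
#5 0x8b→b34/s2 L1-HIT; vc=[]
#6 0x89→b34/s2 L1-HIT; vc=[]
#7 0x8a→b34/s2 L1-HIT; vc=[]
#8 0xa8→b42/s2 MISS; vc=[34]
#9 0xa0→b40/s0 MISS; vc=[34,32]
#10 0xfe→b63/s7 L1-HIT; vc=[34,32]
#11 0xff→b63/s7 L1-HIT; vc=[34,32]
#12 0x3c→b15/s7 MISS; vc=[34,32,63]
#13 0x24→b9/s1 MISS; vc=[34,32,63]
#14 0x46→b17/s1 MISS; vc=[32,63,9]
#15 0x25→b9/s1 VC-HIT; vc=[32,63,17]
#16 0x3d→b15/s7 L1-HIT; vc=[32,63,17]
#17 0x5c→b23/s7 MISS; vc=[63,17,15]
#18 0x3c→b15/s7 VC-HIT; vc=[63,17,23]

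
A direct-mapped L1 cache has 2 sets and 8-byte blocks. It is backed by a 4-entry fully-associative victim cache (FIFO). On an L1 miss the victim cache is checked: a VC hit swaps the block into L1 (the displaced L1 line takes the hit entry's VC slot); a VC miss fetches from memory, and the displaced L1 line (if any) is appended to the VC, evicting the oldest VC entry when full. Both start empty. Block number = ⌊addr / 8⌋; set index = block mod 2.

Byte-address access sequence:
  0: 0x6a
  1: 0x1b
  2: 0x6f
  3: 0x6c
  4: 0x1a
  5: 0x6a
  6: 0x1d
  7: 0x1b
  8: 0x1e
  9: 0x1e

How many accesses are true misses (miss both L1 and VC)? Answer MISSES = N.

MISSES = 2

  [0] addr=0x6a blk=13 s=1: MISS | VC []
  [1] addr=0x1b blk=3 s=1: MISS | VC [13]
  [2] addr=0x6f blk=13 s=1: VC-HIT | VC [3]
  [3] addr=0x6c blk=13 s=1: L1-HIT | VC [3]
  [4] addr=0x1a blk=3 s=1: VC-HIT | VC [13]
  [5] addr=0x6a blk=13 s=1: VC-HIT | VC [3]
  [6] addr=0x1d blk=3 s=1: VC-HIT | VC [13]
  [7] addr=0x1b blk=3 s=1: L1-HIT | VC [13]
  [8] addr=0x1e blk=3 s=1: L1-HIT | VC [13]
  [9] addr=0x1e blk=3 s=1: L1-HIT | VC [13]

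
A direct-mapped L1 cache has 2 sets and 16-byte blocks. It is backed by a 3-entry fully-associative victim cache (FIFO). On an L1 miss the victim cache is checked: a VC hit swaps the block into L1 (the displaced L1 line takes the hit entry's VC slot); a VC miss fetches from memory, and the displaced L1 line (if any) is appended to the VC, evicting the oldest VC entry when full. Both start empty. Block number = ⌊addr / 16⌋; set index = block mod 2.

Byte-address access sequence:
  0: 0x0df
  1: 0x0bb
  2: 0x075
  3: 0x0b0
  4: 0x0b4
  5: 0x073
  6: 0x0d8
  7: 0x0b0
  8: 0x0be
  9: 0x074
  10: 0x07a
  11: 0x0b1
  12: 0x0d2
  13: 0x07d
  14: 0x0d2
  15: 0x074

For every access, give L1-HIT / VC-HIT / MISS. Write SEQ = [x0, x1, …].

SEQ = [MISS, MISS, MISS, VC-HIT, L1-HIT, VC-HIT, VC-HIT, VC-HIT, L1-HIT, VC-HIT, L1-HIT, VC-HIT, VC-HIT, VC-HIT, VC-HIT, VC-HIT]

#0 0xdf→b13/s1 MISS; vc=[]
#1 0xbb→b11/s1 MISS; vc=[13]
#2 0x75→b7/s1 MISS; vc=[13,11]
#3 0xb0→b11/s1 VC-HIT; vc=[13,7]
#4 0xb4→b11/s1 L1-HIT; vc=[13,7]
#5 0x73→b7/s1 VC-HIT; vc=[13,11]
#6 0xd8→b13/s1 VC-HIT; vc=[7,11]
#7 0xb0→b11/s1 VC-HIT; vc=[7,13]
#8 0xbe→b11/s1 L1-HIT; vc=[7,13]
#9 0x74→b7/s1 VC-HIT; vc=[11,13]
#10 0x7a→b7/s1 L1-HIT; vc=[11,13]
#11 0xb1→b11/s1 VC-HIT; vc=[7,13]
#12 0xd2→b13/s1 VC-HIT; vc=[7,11]
#13 0x7d→b7/s1 VC-HIT; vc=[13,11]
#14 0xd2→b13/s1 VC-HIT; vc=[7,11]
#15 0x74→b7/s1 VC-HIT; vc=[13,11]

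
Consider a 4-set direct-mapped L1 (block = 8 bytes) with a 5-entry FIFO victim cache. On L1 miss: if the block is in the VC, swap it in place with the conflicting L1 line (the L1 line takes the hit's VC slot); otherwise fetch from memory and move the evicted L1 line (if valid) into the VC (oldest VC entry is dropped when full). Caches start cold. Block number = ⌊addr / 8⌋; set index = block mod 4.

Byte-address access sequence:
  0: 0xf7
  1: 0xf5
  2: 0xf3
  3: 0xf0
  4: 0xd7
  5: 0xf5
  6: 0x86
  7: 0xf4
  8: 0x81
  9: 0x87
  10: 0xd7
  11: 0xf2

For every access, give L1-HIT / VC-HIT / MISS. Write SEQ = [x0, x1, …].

SEQ = [MISS, L1-HIT, L1-HIT, L1-HIT, MISS, VC-HIT, MISS, L1-HIT, L1-HIT, L1-HIT, VC-HIT, VC-HIT]

  [0] addr=0xf7 blk=30 s=2: MISS | VC []
  [1] addr=0xf5 blk=30 s=2: L1-HIT | VC []
  [2] addr=0xf3 blk=30 s=2: L1-HIT | VC []
  [3] addr=0xf0 blk=30 s=2: L1-HIT | VC []
  [4] addr=0xd7 blk=26 s=2: MISS | VC [30]
  [5] addr=0xf5 blk=30 s=2: VC-HIT | VC [26]
  [6] addr=0x86 blk=16 s=0: MISS | VC [26]
  [7] addr=0xf4 blk=30 s=2: L1-HIT | VC [26]
  [8] addr=0x81 blk=16 s=0: L1-HIT | VC [26]
  [9] addr=0x87 blk=16 s=0: L1-HIT | VC [26]
  [10] addr=0xd7 blk=26 s=2: VC-HIT | VC [30]
  [11] addr=0xf2 blk=30 s=2: VC-HIT | VC [26]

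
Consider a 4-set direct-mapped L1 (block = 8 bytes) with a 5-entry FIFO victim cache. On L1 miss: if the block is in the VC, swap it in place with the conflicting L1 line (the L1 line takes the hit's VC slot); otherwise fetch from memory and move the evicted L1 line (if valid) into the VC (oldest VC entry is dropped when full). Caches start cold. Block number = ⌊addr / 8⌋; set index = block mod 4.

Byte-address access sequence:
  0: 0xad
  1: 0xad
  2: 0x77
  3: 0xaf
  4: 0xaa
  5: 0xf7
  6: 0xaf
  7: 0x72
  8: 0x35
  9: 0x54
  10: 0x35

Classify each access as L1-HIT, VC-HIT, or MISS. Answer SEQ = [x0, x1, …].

SEQ = [MISS, L1-HIT, MISS, L1-HIT, L1-HIT, MISS, L1-HIT, VC-HIT, MISS, MISS, VC-HIT]

0: 0xad (blk 21, set 1) → MISS  vc=[]
1: 0xad (blk 21, set 1) → L1-HIT  vc=[]
2: 0x77 (blk 14, set 2) → MISS  vc=[]
3: 0xaf (blk 21, set 1) → L1-HIT  vc=[]
4: 0xaa (blk 21, set 1) → L1-HIT  vc=[]
5: 0xf7 (blk 30, set 2) → MISS  vc=[14]
6: 0xaf (blk 21, set 1) → L1-HIT  vc=[14]
7: 0x72 (blk 14, set 2) → VC-HIT  vc=[30]
8: 0x35 (blk 6, set 2) → MISS  vc=[30, 14]
9: 0x54 (blk 10, set 2) → MISS  vc=[30, 14, 6]
10: 0x35 (blk 6, set 2) → VC-HIT  vc=[30, 14, 10]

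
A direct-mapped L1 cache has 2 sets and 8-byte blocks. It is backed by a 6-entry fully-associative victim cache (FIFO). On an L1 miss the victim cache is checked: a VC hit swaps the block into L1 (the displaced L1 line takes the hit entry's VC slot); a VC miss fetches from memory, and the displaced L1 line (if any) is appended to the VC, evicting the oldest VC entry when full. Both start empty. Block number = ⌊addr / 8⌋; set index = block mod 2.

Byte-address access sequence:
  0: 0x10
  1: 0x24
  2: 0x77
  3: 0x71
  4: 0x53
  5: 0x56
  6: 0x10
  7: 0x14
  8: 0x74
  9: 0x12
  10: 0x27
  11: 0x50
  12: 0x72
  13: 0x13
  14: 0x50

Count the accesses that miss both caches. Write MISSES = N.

MISSES = 4

0: 0x10 (blk 2, set 0) → MISS  vc=[]
1: 0x24 (blk 4, set 0) → MISS  vc=[2]
2: 0x77 (blk 14, set 0) → MISS  vc=[2, 4]
3: 0x71 (blk 14, set 0) → L1-HIT  vc=[2, 4]
4: 0x53 (blk 10, set 0) → MISS  vc=[2, 4, 14]
5: 0x56 (blk 10, set 0) → L1-HIT  vc=[2, 4, 14]
6: 0x10 (blk 2, set 0) → VC-HIT  vc=[10, 4, 14]
7: 0x14 (blk 2, set 0) → L1-HIT  vc=[10, 4, 14]
8: 0x74 (blk 14, set 0) → VC-HIT  vc=[10, 4, 2]
9: 0x12 (blk 2, set 0) → VC-HIT  vc=[10, 4, 14]
10: 0x27 (blk 4, set 0) → VC-HIT  vc=[10, 2, 14]
11: 0x50 (blk 10, set 0) → VC-HIT  vc=[4, 2, 14]
12: 0x72 (blk 14, set 0) → VC-HIT  vc=[4, 2, 10]
13: 0x13 (blk 2, set 0) → VC-HIT  vc=[4, 14, 10]
14: 0x50 (blk 10, set 0) → VC-HIT  vc=[4, 14, 2]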